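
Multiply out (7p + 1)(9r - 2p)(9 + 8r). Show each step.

551pr + 504pr^2 - 126p^2 - 112p^2r + 81r + 72r^2 - 18p

(7p + 1)(9r - 2p)(9 + 8r)
= (63pr - 14p^2 + 9r - 2p)(9 + 8r)    [distributive law]
= 567pr + 504pr^2 - 126p^2 - 112p^2r + 81r + 72r^2 - 18p - 16pr    [distributive law]
= 551pr + 504pr^2 - 126p^2 - 112p^2r + 81r + 72r^2 - 18p    [combine like terms]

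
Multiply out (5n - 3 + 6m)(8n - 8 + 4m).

40n^2 - 64n + 68mn + 24 - 60m + 24m^2

(5n - 3 + 6m)(8n - 8 + 4m)
= 40n^2 - 40n + 20mn - 24n + 24 - 12m + 48mn - 48m + 24m^2    [distributive law]
= 40n^2 - 64n + 68mn + 24 - 60m + 24m^2    [combine like terms]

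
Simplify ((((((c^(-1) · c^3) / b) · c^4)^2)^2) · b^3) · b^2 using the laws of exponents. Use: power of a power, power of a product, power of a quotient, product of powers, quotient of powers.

((((((c^(-1) · c^3) / b) · c^4)^2)^2) · b^3) · b^2
= (((((c^(-1) · c^3) / b) · c^4)^4) · b^3) · b^2    [power of a power]
= (((((c^(-1) · c^3) / b)^4) · ((c^4)^4)) · b^3) · b^2    [power of a product]
= (((((c^(-1) · c^3)^4) / (b^4)) · ((c^4)^4)) · b^3) · b^2    [power of a quotient]
= ((((((c^(-1))^4) · ((c^3)^4)) / (b^4)) · ((c^4)^4)) · b^3) · b^2    [power of a product]
= ((((c^(-4) · ((c^3)^4)) / (b^4)) · ((c^4)^4)) · b^3) · b^2    [power of a power]
= ((((c^(-4) · c^12) / (b^4)) · ((c^4)^4)) · b^3) · b^2    [power of a power]
= (((c^8 / (b^4)) · ((c^4)^4)) · b^3) · b^2    [product of powers]
= (((c^8 / b^4) · c^16) · b^3) · b^2    [power of a power]
= b·c^24    [quotient of powers; product of powers]

b·c^24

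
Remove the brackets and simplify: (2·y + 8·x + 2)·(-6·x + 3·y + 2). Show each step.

(2·y + 8·x + 2)·(-6·x + 3·y + 2)
= -12·x·y + 6·y² + 4·y - 48·x² + 24·x·y + 16·x - 12·x + 6·y + 4    [distributive law]
= 12·x·y + 6·y² + 10·y - 48·x² + 4·x + 4    [combine like terms]

12·x·y + 6·y² + 10·y - 48·x² + 4·x + 4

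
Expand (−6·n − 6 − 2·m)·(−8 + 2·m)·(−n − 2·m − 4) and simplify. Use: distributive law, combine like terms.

(−6·n − 6 − 2·m)·(−8 + 2·m)·(−n − 2·m − 4)
= (48·n − 12·m·n + 48 − 12·m + 16·m − 4·m²)·(−n − 2·m − 4)    [distributive law]
= (48·n − 12·m·n + 48 + 4·m − 4·m²)·(−n − 2·m − 4)    [combine like terms]
= −48·n² − 96·m·n − 192·n + 12·m·n² + 24·m²·n + 48·m·n − 48·n − 96·m − 192 − 4·m·n − 8·m² − 16·m + 4·m²·n + 8·m³ + 16·m²    [distributive law]
= −48·n² − 52·m·n − 240·n + 12·m·n² + 28·m²·n − 112·m − 192 + 8·m² + 8·m³    [combine like terms]

−48·n² − 52·m·n − 240·n + 12·m·n² + 28·m²·n − 112·m − 192 + 8·m² + 8·m³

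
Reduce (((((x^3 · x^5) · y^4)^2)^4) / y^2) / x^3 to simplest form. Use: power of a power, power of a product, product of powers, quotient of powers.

x^61·y^30

(((((x^3 · x^5) · y^4)^2)^4) / y^2) / x^3
= ((((x^3 · x^5) · y^4)^8) / y^2) / x^3    [power of a power]
= ((((x^3 · x^5)^8) · ((y^4)^8)) / y^2) / x^3    [power of a product]
= (((((x^3)^8) · ((x^5)^8)) · ((y^4)^8)) / y^2) / x^3    [power of a product]
= (((x^24 · ((x^5)^8)) · ((y^4)^8)) / y^2) / x^3    [power of a power]
= (((x^24 · x^40) · ((y^4)^8)) / y^2) / x^3    [power of a power]
= ((x^64 · ((y^4)^8)) / y^2) / x^3    [product of powers]
= ((x^64 · y^32) / y^2) / x^3    [power of a power]
= x^61·y^30    [quotient of powers]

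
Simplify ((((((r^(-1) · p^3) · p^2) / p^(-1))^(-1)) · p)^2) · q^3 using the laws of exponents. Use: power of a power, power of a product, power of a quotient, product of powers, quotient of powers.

((((((r^(-1) · p^3) · p^2) / p^(-1))^(-1)) · p)^2) · q^3
= ((((((r^(-1) · p^3) · p^2) / p^(-1))^(-1))^2) · (p^2)) · q^3    [power of a product]
= (((((r^(-1) · p^3) · p^2) / p^(-1))^(-2)) · (p^2)) · q^3    [power of a power]
= (((((r^(-1) · p^3) · p^2)^(-2)) / ((p^(-1))^(-2))) · (p^2)) · q^3    [power of a quotient]
= (((((r^(-1) · p^3)^(-2)) · ((p^2)^(-2))) / ((p^(-1))^(-2))) · (p^2)) · q^3    [power of a product]
= ((((((r^(-1))^(-2)) · ((p^3)^(-2))) · ((p^2)^(-2))) / ((p^(-1))^(-2))) · (p^2)) · q^3    [power of a product]
= ((((r^2 · ((p^3)^(-2))) · ((p^2)^(-2))) / ((p^(-1))^(-2))) · (p^2)) · q^3    [power of a power]
= ((((r^2 · p^(-6)) · ((p^2)^(-2))) / ((p^(-1))^(-2))) · (p^2)) · q^3    [power of a power]
= ((((r^2 · p^(-6)) · p^(-4)) / ((p^(-1))^(-2))) · (p^2)) · q^3    [power of a power]
= ((((r^2 · p^(-6)) · p^(-4)) / p^2) · (p^2)) · q^3    [power of a power]
= p^(-10)q^3r^2    [quotient of powers; product of powers]

p^(-10)q^3r^2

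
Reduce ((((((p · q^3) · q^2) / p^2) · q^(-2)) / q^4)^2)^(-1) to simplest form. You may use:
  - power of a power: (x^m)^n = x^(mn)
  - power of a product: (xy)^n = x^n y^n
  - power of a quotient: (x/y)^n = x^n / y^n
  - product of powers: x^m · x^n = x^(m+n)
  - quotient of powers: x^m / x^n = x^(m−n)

p^2q^2

((((((p · q^3) · q^2) / p^2) · q^(-2)) / q^4)^2)^(-1)
= (((((p · q^3) · q^2) / p^2) · q^(-2)) / q^4)^(-2)    [power of a power]
= (((((p · q^3) · q^2) / p^2) · q^(-2))^(-2)) / ((q^4)^(-2))    [power of a quotient]
= (((((p · q^3) · q^2) / p^2)^(-2)) · ((q^(-2))^(-2))) / ((q^4)^(-2))    [power of a product]
= (((((p · q^3) · q^2)^(-2)) / ((p^2)^(-2))) · ((q^(-2))^(-2))) / ((q^4)^(-2))    [power of a quotient]
= (((((p · q^3)^(-2)) · ((q^2)^(-2))) / ((p^2)^(-2))) · ((q^(-2))^(-2))) / ((q^4)^(-2))    [power of a product]
= (((((p^(-2)) · ((q^3)^(-2))) · ((q^2)^(-2))) / ((p^2)^(-2))) · ((q^(-2))^(-2))) / ((q^4)^(-2))    [power of a product]
= ((((p^(-2) · q^(-6)) · ((q^2)^(-2))) / ((p^2)^(-2))) · ((q^(-2))^(-2))) / ((q^4)^(-2))    [power of a power]
= ((((p^(-2) · q^(-6)) · q^(-4)) / ((p^2)^(-2))) · ((q^(-2))^(-2))) / ((q^4)^(-2))    [power of a power]
= ((((p^(-2) · q^(-6)) · q^(-4)) / p^(-4)) · ((q^(-2))^(-2))) / ((q^4)^(-2))    [power of a power]
= ((((p^(-2) · q^(-6)) · q^(-4)) / p^(-4)) · q^4) / ((q^4)^(-2))    [power of a power]
= ((((p^(-2) · q^(-6)) · q^(-4)) / p^(-4)) · q^4) / q^(-8)    [power of a power]
= p^2q^2    [quotient of powers; product of powers]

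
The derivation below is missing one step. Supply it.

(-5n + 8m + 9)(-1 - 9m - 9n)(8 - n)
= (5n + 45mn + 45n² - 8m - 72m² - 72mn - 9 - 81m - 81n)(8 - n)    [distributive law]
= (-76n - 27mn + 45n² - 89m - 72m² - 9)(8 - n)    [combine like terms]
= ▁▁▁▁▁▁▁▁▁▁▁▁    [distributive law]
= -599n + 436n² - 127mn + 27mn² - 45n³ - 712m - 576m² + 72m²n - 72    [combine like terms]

Applying distributive law to the line above:

-608n + 76n² - 216mn + 27mn² + 360n² - 45n³ - 712m + 89mn - 576m² + 72m²n - 72 + 9n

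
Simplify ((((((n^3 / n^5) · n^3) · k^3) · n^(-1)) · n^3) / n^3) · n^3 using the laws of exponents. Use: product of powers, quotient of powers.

k^3n^3

((((((n^3 / n^5) · n^3) · k^3) · n^(-1)) · n^3) / n^3) · n^3
= (((((n^(-2) · n^3) · k^3) · n^(-1)) · n^3) / n^3) · n^3    [quotient of powers]
= ((((n · k^3) · n^(-1)) · n^3) / n^3) · n^3    [product of powers]
= k^3n^3    [quotient of powers; product of powers]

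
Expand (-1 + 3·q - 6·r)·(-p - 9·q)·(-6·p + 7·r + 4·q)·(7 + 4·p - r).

(-1 + 3·q - 6·r)·(-p - 9·q)·(-6·p + 7·r + 4·q)·(7 + 4·p - r)
= (p + 9·q - 3·p·q - 27·q^2 + 6·p·r + 54·q·r)·(-6·p + 7·r + 4·q)·(7 + 4·p - r)    [distributive law]
= (-6·p^2 + 7·p·r + 4·p·q - 54·p·q + 63·q·r + 36·q^2 + 18·p^2·q - 21·p·q·r - 12·p·q^2 + 162·p·q^2 - 189·q^2·r - 108·q^3 - 36·p^2·r + 42·p·r^2 + 24·p·q·r - 324·p·q·r + 378·q·r^2 + 216·q^2·r)·(7 + 4·p - r)    [distributive law]
= (-6·p^2 + 7·p·r - 50·p·q + 63·q·r + 36·q^2 + 18·p^2·q - 321·p·q·r + 150·p·q^2 + 27·q^2·r - 108·q^3 - 36·p^2·r + 42·p·r^2 + 378·q·r^2)·(7 + 4·p - r)    [combine like terms]
= -42·p^2 - 24·p^3 + 6·p^2·r + 49·p·r + 28·p^2·r - 7·p·r^2 - 350·p·q - 200·p^2·q + 50·p·q·r + 441·q·r + 252·p·q·r - 63·q·r^2 + 252·q^2 + 144·p·q^2 - 36·q^2·r + 126·p^2·q + 72·p^3·q - 18·p^2·q·r - 2247·p·q·r - 1284·p^2·q·r + 321·p·q·r^2 + 1050·p·q^2 + 600·p^2·q^2 - 150·p·q^2·r + 189·q^2·r + 108·p·q^2·r - 27·q^2·r^2 - 756·q^3 - 432·p·q^3 + 108·q^3·r - 252·p^2·r - 144·p^3·r + 36·p^2·r^2 + 294·p·r^2 + 168·p^2·r^2 - 42·p·r^3 + 2646·q·r^2 + 1512·p·q·r^2 - 378·q·r^3    [distributive law]
= -42·p^2 - 24·p^3 - 218·p^2·r + 49·p·r + 287·p·r^2 - 350·p·q - 74·p^2·q - 1945·p·q·r + 441·q·r + 2583·q·r^2 + 252·q^2 + 1194·p·q^2 + 153·q^2·r + 72·p^3·q - 1302·p^2·q·r + 1833·p·q·r^2 + 600·p^2·q^2 - 42·p·q^2·r - 27·q^2·r^2 - 756·q^3 - 432·p·q^3 + 108·q^3·r - 144·p^3·r + 204·p^2·r^2 - 42·p·r^3 - 378·q·r^3    [combine like terms]

-42·p^2 - 24·p^3 - 218·p^2·r + 49·p·r + 287·p·r^2 - 350·p·q - 74·p^2·q - 1945·p·q·r + 441·q·r + 2583·q·r^2 + 252·q^2 + 1194·p·q^2 + 153·q^2·r + 72·p^3·q - 1302·p^2·q·r + 1833·p·q·r^2 + 600·p^2·q^2 - 42·p·q^2·r - 27·q^2·r^2 - 756·q^3 - 432·p·q^3 + 108·q^3·r - 144·p^3·r + 204·p^2·r^2 - 42·p·r^3 - 378·q·r^3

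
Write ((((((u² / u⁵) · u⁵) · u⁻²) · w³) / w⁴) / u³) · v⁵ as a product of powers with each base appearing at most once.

u⁻³v⁵w⁻¹

((((((u² / u⁵) · u⁵) · u⁻²) · w³) / w⁴) / u³) · v⁵
= (((((u⁻³ · u⁵) · u⁻²) · w³) / w⁴) / u³) · v⁵    [quotient of powers]
= ((((u² · u⁻²) · w³) / w⁴) / u³) · v⁵    [product of powers]
= (((u⁰ · w³) / w⁴) / u³) · v⁵    [product of powers]
= u⁻³v⁵w⁻¹    [quotient of powers]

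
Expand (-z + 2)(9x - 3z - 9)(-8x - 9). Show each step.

(-z + 2)(9x - 3z - 9)(-8x - 9)
= (-9xz + 3z^2 + 9z + 18x - 6z - 18)(-8x - 9)    [distributive law]
= (-9xz + 3z^2 + 3z + 18x - 18)(-8x - 9)    [combine like terms]
= 72x^2z + 81xz - 24xz^2 - 27z^2 - 24xz - 27z - 144x^2 - 162x + 144x + 162    [distributive law]
= 72x^2z + 57xz - 24xz^2 - 27z^2 - 27z - 144x^2 - 18x + 162    [combine like terms]

72x^2z + 57xz - 24xz^2 - 27z^2 - 27z - 144x^2 - 18x + 162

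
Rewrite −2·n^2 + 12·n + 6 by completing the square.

−2·n^2 + 12·n + 6
= −2(n^2 − 6·n) + 6    [factor out -2 from the n-terms]
= −2(n^2 − 6·n + 9 − 9) + 6    [add and subtract 9 inside the bracket]
= −2(n − 3)^2 + 18 + 6    [perfect-square identity]
= −2(n − 3)^2 + 24    [combine constants]

−2(n − 3)^2 + 24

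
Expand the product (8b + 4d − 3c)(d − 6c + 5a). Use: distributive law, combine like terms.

(8b + 4d − 3c)(d − 6c + 5a)
= 8bd − 48bc + 40ab + 4d^2 − 24cd + 20ad − 3cd + 18c^2 − 15ac    [distributive law]
= 8bd − 48bc + 40ab + 4d^2 − 27cd + 20ad + 18c^2 − 15ac    [combine like terms]

8bd − 48bc + 40ab + 4d^2 − 27cd + 20ad + 18c^2 − 15ac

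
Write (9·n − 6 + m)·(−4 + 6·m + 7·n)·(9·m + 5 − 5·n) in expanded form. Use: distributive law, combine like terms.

(9·n − 6 + m)·(−4 + 6·m + 7·n)·(9·m + 5 − 5·n)
= (−36·n + 54·m·n + 63·n^2 + 24 − 36·m − 42·n − 4·m + 6·m^2 + 7·m·n)·(9·m + 5 − 5·n)    [distributive law]
= (−78·n + 61·m·n + 63·n^2 + 24 − 40·m + 6·m^2)·(9·m + 5 − 5·n)    [combine like terms]
= −702·m·n − 390·n + 390·n^2 + 549·m^2·n + 305·m·n − 305·m·n^2 + 567·m·n^2 + 315·n^2 − 315·n^3 + 216·m + 120 − 120·n − 360·m^2 − 200·m + 200·m·n + 54·m^3 + 30·m^2 − 30·m^2·n    [distributive law]
= −197·m·n − 510·n + 705·n^2 + 519·m^2·n + 262·m·n^2 − 315·n^3 + 16·m + 120 − 330·m^2 + 54·m^3    [combine like terms]

−197·m·n − 510·n + 705·n^2 + 519·m^2·n + 262·m·n^2 − 315·n^3 + 16·m + 120 − 330·m^2 + 54·m^3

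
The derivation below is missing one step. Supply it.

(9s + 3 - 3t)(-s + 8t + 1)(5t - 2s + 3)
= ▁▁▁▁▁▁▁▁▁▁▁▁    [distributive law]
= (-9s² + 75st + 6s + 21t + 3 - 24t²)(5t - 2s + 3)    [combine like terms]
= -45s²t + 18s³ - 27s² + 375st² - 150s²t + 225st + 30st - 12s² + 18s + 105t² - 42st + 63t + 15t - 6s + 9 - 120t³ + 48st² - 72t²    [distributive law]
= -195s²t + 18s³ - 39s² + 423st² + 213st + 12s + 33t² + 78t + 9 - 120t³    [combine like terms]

After distributive law, the bracketed line is:

(-9s² + 72st + 9s - 3s + 24t + 3 + 3st - 24t² - 3t)(5t - 2s + 3)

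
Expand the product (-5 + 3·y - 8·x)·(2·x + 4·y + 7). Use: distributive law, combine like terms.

(-5 + 3·y - 8·x)·(2·x + 4·y + 7)
= -10·x - 20·y - 35 + 6·x·y + 12·y² + 21·y - 16·x² - 32·x·y - 56·x    [distributive law]
= -66·x + y - 35 - 26·x·y + 12·y² - 16·x²    [combine like terms]

-66·x + y - 35 - 26·x·y + 12·y² - 16·x²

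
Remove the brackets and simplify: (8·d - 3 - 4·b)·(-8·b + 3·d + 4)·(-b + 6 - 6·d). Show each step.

-116·b^2·d - 527·b·d + 432·b·d^2 + 6·d^2 - 144·d^3 + 210·d + 184·b^2 + 60·b - 72 - 32·b^3

(8·d - 3 - 4·b)·(-8·b + 3·d + 4)·(-b + 6 - 6·d)
= (-64·b·d + 24·d^2 + 32·d + 24·b - 9·d - 12 + 32·b^2 - 12·b·d - 16·b)·(-b + 6 - 6·d)    [distributive law]
= (-76·b·d + 24·d^2 + 23·d + 8·b - 12 + 32·b^2)·(-b + 6 - 6·d)    [combine like terms]
= 76·b^2·d - 456·b·d + 456·b·d^2 - 24·b·d^2 + 144·d^2 - 144·d^3 - 23·b·d + 138·d - 138·d^2 - 8·b^2 + 48·b - 48·b·d + 12·b - 72 + 72·d - 32·b^3 + 192·b^2 - 192·b^2·d    [distributive law]
= -116·b^2·d - 527·b·d + 432·b·d^2 + 6·d^2 - 144·d^3 + 210·d + 184·b^2 + 60·b - 72 - 32·b^3    [combine like terms]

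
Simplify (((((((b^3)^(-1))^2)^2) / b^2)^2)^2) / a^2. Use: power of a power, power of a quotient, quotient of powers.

a^(-2)b^(-56)

(((((((b^3)^(-1))^2)^2) / b^2)^2)^2) / a^2
= ((((((b^3)^(-1))^2)^2) / b^2)^4) / a^2    [power of a power]
= ((((((b^3)^(-1))^2)^2)^4) / ((b^2)^4)) / a^2    [power of a quotient]
= (((((b^3)^(-1))^2)^8) / ((b^2)^4)) / a^2    [power of a power]
= ((((b^3)^(-1))^16) / ((b^2)^4)) / a^2    [power of a power]
= (((b^3)^(-16)) / ((b^2)^4)) / a^2    [power of a power]
= (b^(-48) / ((b^2)^4)) / a^2    [power of a power]
= (b^(-48) / b^8) / a^2    [power of a power]
= b^(-56) / a^2    [quotient of powers]
= a^(-2)b^(-56)    [quotient of powers]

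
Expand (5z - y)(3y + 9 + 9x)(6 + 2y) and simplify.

(5z - y)(3y + 9 + 9x)(6 + 2y)
= (15yz + 45z + 45xz - 3y² - 9y - 9xy)(6 + 2y)    [distributive law]
= 90yz + 30y²z + 270z + 90yz + 270xz + 90xyz - 18y² - 6y³ - 54y - 18y² - 54xy - 18xy²    [distributive law]
= 180yz + 30y²z + 270z + 270xz + 90xyz - 36y² - 6y³ - 54y - 54xy - 18xy²    [combine like terms]

180yz + 30y²z + 270z + 270xz + 90xyz - 36y² - 6y³ - 54y - 54xy - 18xy²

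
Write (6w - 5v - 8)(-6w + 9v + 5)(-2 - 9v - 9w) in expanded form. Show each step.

-630w^2 - 432vw^2 + 324w^3 + 3vw - 351v^2w + 204w + 963v^2 + 405v^3 + 554v + 80

(6w - 5v - 8)(-6w + 9v + 5)(-2 - 9v - 9w)
= (-36w^2 + 54vw + 30w + 30vw - 45v^2 - 25v + 48w - 72v - 40)(-2 - 9v - 9w)    [distributive law]
= (-36w^2 + 84vw + 78w - 45v^2 - 97v - 40)(-2 - 9v - 9w)    [combine like terms]
= 72w^2 + 324vw^2 + 324w^3 - 168vw - 756v^2w - 756vw^2 - 156w - 702vw - 702w^2 + 90v^2 + 405v^3 + 405v^2w + 194v + 873v^2 + 873vw + 80 + 360v + 360w    [distributive law]
= -630w^2 - 432vw^2 + 324w^3 + 3vw - 351v^2w + 204w + 963v^2 + 405v^3 + 554v + 80    [combine like terms]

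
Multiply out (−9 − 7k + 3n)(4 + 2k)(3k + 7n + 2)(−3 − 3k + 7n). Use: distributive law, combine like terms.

816k + 1098k² + 106kn + 180n − 1848n² + 216 + 624k³ − 100k²n − 2296kn² + 126k⁴ − 54k³n − 686k²n² + 588n³ + 294kn³

(−9 − 7k + 3n)(4 + 2k)(3k + 7n + 2)(−3 − 3k + 7n)
= (−36 − 18k − 28k − 14k² + 12n + 6kn)(3k + 7n + 2)(−3 − 3k + 7n)    [distributive law]
= (−36 − 46k − 14k² + 12n + 6kn)(3k + 7n + 2)(−3 − 3k + 7n)    [combine like terms]
= (−108k − 252n − 72 − 138k² − 322kn − 92k − 42k³ − 98k²n − 28k² + 36kn + 84n² + 24n + 18k²n + 42kn² + 12kn)(−3 − 3k + 7n)    [distributive law]
= (−200k − 228n − 72 − 166k² − 274kn − 42k³ − 80k²n + 84n² + 42kn²)(−3 − 3k + 7n)    [combine like terms]
= 600k + 600k² − 1400kn + 684n + 684kn − 1596n² + 216 + 216k − 504n + 498k² + 498k³ − 1162k²n + 822kn + 822k²n − 1918kn² + 126k³ + 126k⁴ − 294k³n + 240k²n + 240k³n − 560k²n² − 252n² − 252kn² + 588n³ − 126kn² − 126k²n² + 294kn³    [distributive law]
= 816k + 1098k² + 106kn + 180n − 1848n² + 216 + 624k³ − 100k²n − 2296kn² + 126k⁴ − 54k³n − 686k²n² + 588n³ + 294kn³    [combine like terms]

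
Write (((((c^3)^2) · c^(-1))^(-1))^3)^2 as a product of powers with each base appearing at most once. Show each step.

(((((c^3)^2) · c^(-1))^(-1))^3)^2
= ((((c^3)^2) · c^(-1))^(-1))^6    [power of a power]
= (((c^3)^2) · c^(-1))^(-6)    [power of a power]
= (((c^3)^2)^(-6)) · ((c^(-1))^(-6))    [power of a product]
= ((c^3)^(-12)) · ((c^(-1))^(-6))    [power of a power]
= c^(-36) · ((c^(-1))^(-6))    [power of a power]
= c^(-36) · c^6    [power of a power]
= c^(-30)    [product of powers]

c^(-30)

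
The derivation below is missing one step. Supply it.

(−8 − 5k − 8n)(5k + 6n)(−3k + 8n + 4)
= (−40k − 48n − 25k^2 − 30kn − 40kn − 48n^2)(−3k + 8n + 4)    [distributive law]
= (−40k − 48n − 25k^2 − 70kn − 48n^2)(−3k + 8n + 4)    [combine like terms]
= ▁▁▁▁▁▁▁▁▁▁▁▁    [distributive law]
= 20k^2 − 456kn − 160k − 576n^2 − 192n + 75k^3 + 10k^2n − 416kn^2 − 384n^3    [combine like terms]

After distributive law, the bracketed line is:

120k^2 − 320kn − 160k + 144kn − 384n^2 − 192n + 75k^3 − 200k^2n − 100k^2 + 210k^2n − 560kn^2 − 280kn + 144kn^2 − 384n^3 − 192n^2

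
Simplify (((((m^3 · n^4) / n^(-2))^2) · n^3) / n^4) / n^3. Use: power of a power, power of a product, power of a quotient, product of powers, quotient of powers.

(((((m^3 · n^4) / n^(-2))^2) · n^3) / n^4) / n^3
= (((((m^3 · n^4)^2) / ((n^(-2))^2)) · n^3) / n^4) / n^3    [power of a quotient]
= ((((((m^3)^2) · ((n^4)^2)) / ((n^(-2))^2)) · n^3) / n^4) / n^3    [power of a product]
= ((((m^6 · ((n^4)^2)) / ((n^(-2))^2)) · n^3) / n^4) / n^3    [power of a power]
= ((((m^6 · n^8) / ((n^(-2))^2)) · n^3) / n^4) / n^3    [power of a power]
= ((((m^6 · n^8) / n^(-4)) · n^3) / n^4) / n^3    [power of a power]
= m^6n^8    [quotient of powers; product of powers]

m^6n^8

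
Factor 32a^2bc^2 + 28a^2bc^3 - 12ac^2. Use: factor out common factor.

4ac^2(8ab + 7abc - 3)

32a^2bc^2 + 28a^2bc^3 - 12ac^2
= 4(8a^2bc^2 + 7a^2bc^3 - 3ac^2)    [factor out 4]
= 4ac^2(8ab + 7abc - 3)    [factor out ac^2]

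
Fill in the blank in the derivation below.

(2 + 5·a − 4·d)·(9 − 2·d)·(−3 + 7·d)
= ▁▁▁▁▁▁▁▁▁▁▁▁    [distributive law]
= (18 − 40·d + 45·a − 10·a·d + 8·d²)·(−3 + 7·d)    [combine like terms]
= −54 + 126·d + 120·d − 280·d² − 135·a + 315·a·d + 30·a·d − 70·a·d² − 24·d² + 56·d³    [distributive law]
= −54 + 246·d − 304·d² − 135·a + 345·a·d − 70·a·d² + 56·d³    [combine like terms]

After distributive law, the bracketed line is:

(18 − 4·d + 45·a − 10·a·d − 36·d + 8·d²)·(−3 + 7·d)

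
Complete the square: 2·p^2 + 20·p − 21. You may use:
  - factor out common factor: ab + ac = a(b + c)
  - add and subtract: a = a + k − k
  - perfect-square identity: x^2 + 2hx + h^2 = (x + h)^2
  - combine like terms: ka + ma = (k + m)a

2·p^2 + 20·p − 21
= 2(p^2 + 10·p) − 21    [factor out 2 from the p-terms]
= 2(p^2 + 10·p + 25 − 25) − 21    [add and subtract 25 inside the bracket]
= 2(p + 5)^2 − 50 − 21    [perfect-square identity]
= 2(p + 5)^2 − 71    [combine constants]

2(p + 5)^2 − 71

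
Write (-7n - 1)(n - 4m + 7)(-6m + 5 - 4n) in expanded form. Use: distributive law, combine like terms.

-70mn^2 + 165n^2 + 28n^3 - 168m^2n + 424mn - 222n - 24m^2 + 62m - 35

(-7n - 1)(n - 4m + 7)(-6m + 5 - 4n)
= (-7n^2 + 28mn - 49n - n + 4m - 7)(-6m + 5 - 4n)    [distributive law]
= (-7n^2 + 28mn - 50n + 4m - 7)(-6m + 5 - 4n)    [combine like terms]
= 42mn^2 - 35n^2 + 28n^3 - 168m^2n + 140mn - 112mn^2 + 300mn - 250n + 200n^2 - 24m^2 + 20m - 16mn + 42m - 35 + 28n    [distributive law]
= -70mn^2 + 165n^2 + 28n^3 - 168m^2n + 424mn - 222n - 24m^2 + 62m - 35    [combine like terms]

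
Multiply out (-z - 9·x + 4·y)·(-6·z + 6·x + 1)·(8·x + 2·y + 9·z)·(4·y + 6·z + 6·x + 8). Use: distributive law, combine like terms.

1416·x·y·z^2 + 3204·x·z^3 + 2268·x^2·z^2 + 3252·x·z^2 - 1104·y^2·z^2 - 1008·y·z^3 - 1464·y·z^2 + 324·z^4 + 378·z^3 + 816·x^2·y·z - 3204·x^3·z - 1782·x^2·z + 480·x·y^2·z + 892·x·y·z - 712·x·z - 200·y^2·z + 272·y·z - 72·z^2 - 1224·x^3·y - 2592·x^4 - 3888·x^3 + 624·x^2·y^2 + 468·x^2·y - 576·x^2 + 488·x·y^2 + 112·x·y - 192·y^3·z + 192·x·y^3 + 32·y^3 + 64·y^2

(-z - 9·x + 4·y)·(-6·z + 6·x + 1)·(8·x + 2·y + 9·z)·(4·y + 6·z + 6·x + 8)
= (6·z^2 - 6·x·z - z + 54·x·z - 54·x^2 - 9·x - 24·y·z + 24·x·y + 4·y)·(8·x + 2·y + 9·z)·(4·y + 6·z + 6·x + 8)    [distributive law]
= (6·z^2 + 48·x·z - z - 54·x^2 - 9·x - 24·y·z + 24·x·y + 4·y)·(8·x + 2·y + 9·z)·(4·y + 6·z + 6·x + 8)    [combine like terms]
= (48·x·z^2 + 12·y·z^2 + 54·z^3 + 384·x^2·z + 96·x·y·z + 432·x·z^2 - 8·x·z - 2·y·z - 9·z^2 - 432·x^3 - 108·x^2·y - 486·x^2·z - 72·x^2 - 18·x·y - 81·x·z - 192·x·y·z - 48·y^2·z - 216·y·z^2 + 192·x^2·y + 48·x·y^2 + 216·x·y·z + 32·x·y + 8·y^2 + 36·y·z)·(4·y + 6·z + 6·x + 8)    [distributive law]
= (480·x·z^2 - 204·y·z^2 + 54·z^3 - 102·x^2·z + 120·x·y·z - 89·x·z + 34·y·z - 9·z^2 - 432·x^3 + 84·x^2·y - 72·x^2 + 14·x·y - 48·y^2·z + 48·x·y^2 + 8·y^2)·(4·y + 6·z + 6·x + 8)    [combine like terms]
= 1920·x·y·z^2 + 2880·x·z^3 + 2880·x^2·z^2 + 3840·x·z^2 - 816·y^2·z^2 - 1224·y·z^3 - 1224·x·y·z^2 - 1632·y·z^2 + 216·y·z^3 + 324·z^4 + 324·x·z^3 + 432·z^3 - 408·x^2·y·z - 612·x^2·z^2 - 612·x^3·z - 816·x^2·z + 480·x·y^2·z + 720·x·y·z^2 + 720·x^2·y·z + 960·x·y·z - 356·x·y·z - 534·x·z^2 - 534·x^2·z - 712·x·z + 136·y^2·z + 204·y·z^2 + 204·x·y·z + 272·y·z - 36·y·z^2 - 54·z^3 - 54·x·z^2 - 72·z^2 - 1728·x^3·y - 2592·x^3·z - 2592·x^4 - 3456·x^3 + 336·x^2·y^2 + 504·x^2·y·z + 504·x^3·y + 672·x^2·y - 288·x^2·y - 432·x^2·z - 432·x^3 - 576·x^2 + 56·x·y^2 + 84·x·y·z + 84·x^2·y + 112·x·y - 192·y^3·z - 288·y^2·z^2 - 288·x·y^2·z - 384·y^2·z + 192·x·y^3 + 288·x·y^2·z + 288·x^2·y^2 + 384·x·y^2 + 32·y^3 + 48·y^2·z + 48·x·y^2 + 64·y^2    [distributive law]
= 1416·x·y·z^2 + 3204·x·z^3 + 2268·x^2·z^2 + 3252·x·z^2 - 1104·y^2·z^2 - 1008·y·z^3 - 1464·y·z^2 + 324·z^4 + 378·z^3 + 816·x^2·y·z - 3204·x^3·z - 1782·x^2·z + 480·x·y^2·z + 892·x·y·z - 712·x·z - 200·y^2·z + 272·y·z - 72·z^2 - 1224·x^3·y - 2592·x^4 - 3888·x^3 + 624·x^2·y^2 + 468·x^2·y - 576·x^2 + 488·x·y^2 + 112·x·y - 192·y^3·z + 192·x·y^3 + 32·y^3 + 64·y^2    [combine like terms]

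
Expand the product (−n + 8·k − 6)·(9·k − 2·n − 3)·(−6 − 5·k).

(−n + 8·k − 6)·(9·k − 2·n − 3)·(−6 − 5·k)
= (−9·k·n + 2·n^2 + 3·n + 72·k^2 − 16·k·n − 24·k − 54·k + 12·n + 18)·(−6 − 5·k)    [distributive law]
= (−25·k·n + 2·n^2 + 15·n + 72·k^2 − 78·k + 18)·(−6 − 5·k)    [combine like terms]
= 150·k·n + 125·k^2·n − 12·n^2 − 10·k·n^2 − 90·n − 75·k·n − 432·k^2 − 360·k^3 + 468·k + 390·k^2 − 108 − 90·k    [distributive law]
= 75·k·n + 125·k^2·n − 12·n^2 − 10·k·n^2 − 90·n − 42·k^2 − 360·k^3 + 378·k − 108    [combine like terms]

75·k·n + 125·k^2·n − 12·n^2 − 10·k·n^2 − 90·n − 42·k^2 − 360·k^3 + 378·k − 108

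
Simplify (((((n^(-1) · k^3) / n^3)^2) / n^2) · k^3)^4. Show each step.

k^36·n^(-40)

(((((n^(-1) · k^3) / n^3)^2) / n^2) · k^3)^4
= (((((n^(-1) · k^3) / n^3)^2) / n^2)^4) · ((k^3)^4)    [power of a product]
= (((((n^(-1) · k^3) / n^3)^2)^4) / ((n^2)^4)) · ((k^3)^4)    [power of a quotient]
= ((((n^(-1) · k^3) / n^3)^8) / ((n^2)^4)) · ((k^3)^4)    [power of a power]
= ((((n^(-1) · k^3)^8) / ((n^3)^8)) / ((n^2)^4)) · ((k^3)^4)    [power of a quotient]
= (((((n^(-1))^8) · ((k^3)^8)) / ((n^3)^8)) / ((n^2)^4)) · ((k^3)^4)    [power of a product]
= (((n^(-8) · ((k^3)^8)) / ((n^3)^8)) / ((n^2)^4)) · ((k^3)^4)    [power of a power]
= (((n^(-8) · k^24) / ((n^3)^8)) / ((n^2)^4)) · ((k^3)^4)    [power of a power]
= (((n^(-8) · k^24) / n^24) / ((n^2)^4)) · ((k^3)^4)    [power of a power]
= (((n^(-8) · k^24) / n^24) / n^8) · ((k^3)^4)    [power of a power]
= (((n^(-8) · k^24) / n^24) / n^8) · k^12    [power of a power]
= k^36·n^(-40)    [quotient of powers; product of powers]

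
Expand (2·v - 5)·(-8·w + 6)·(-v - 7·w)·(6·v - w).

96·v^3·w + 656·v^2·w^2 - 112·v·w^3 - 72·v^3 - 732·v^2·w - 1556·v·w^2 + 280·w^3 + 180·v^2 + 1230·v·w - 210·w^2

(2·v - 5)·(-8·w + 6)·(-v - 7·w)·(6·v - w)
= (-16·v·w + 12·v + 40·w - 30)·(-v - 7·w)·(6·v - w)    [distributive law]
= (16·v^2·w + 112·v·w^2 - 12·v^2 - 84·v·w - 40·v·w - 280·w^2 + 30·v + 210·w)·(6·v - w)    [distributive law]
= (16·v^2·w + 112·v·w^2 - 12·v^2 - 124·v·w - 280·w^2 + 30·v + 210·w)·(6·v - w)    [combine like terms]
= 96·v^3·w - 16·v^2·w^2 + 672·v^2·w^2 - 112·v·w^3 - 72·v^3 + 12·v^2·w - 744·v^2·w + 124·v·w^2 - 1680·v·w^2 + 280·w^3 + 180·v^2 - 30·v·w + 1260·v·w - 210·w^2    [distributive law]
= 96·v^3·w + 656·v^2·w^2 - 112·v·w^3 - 72·v^3 - 732·v^2·w - 1556·v·w^2 + 280·w^3 + 180·v^2 + 1230·v·w - 210·w^2    [combine like terms]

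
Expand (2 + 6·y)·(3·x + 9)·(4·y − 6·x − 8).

−444·x·y − 36·x^2 − 156·x − 360·y − 144 + 72·x·y^2 − 108·x^2·y + 216·y^2

(2 + 6·y)·(3·x + 9)·(4·y − 6·x − 8)
= (6·x + 18 + 18·x·y + 54·y)·(4·y − 6·x − 8)    [distributive law]
= 24·x·y − 36·x^2 − 48·x + 72·y − 108·x − 144 + 72·x·y^2 − 108·x^2·y − 144·x·y + 216·y^2 − 324·x·y − 432·y    [distributive law]
= −444·x·y − 36·x^2 − 156·x − 360·y − 144 + 72·x·y^2 − 108·x^2·y + 216·y^2    [combine like terms]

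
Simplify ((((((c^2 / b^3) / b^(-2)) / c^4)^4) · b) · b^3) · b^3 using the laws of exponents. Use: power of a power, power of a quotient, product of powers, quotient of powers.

((((((c^2 / b^3) / b^(-2)) / c^4)^4) · b) · b^3) · b^3
= ((((((c^2 / b^3) / b^(-2))^4) / ((c^4)^4)) · b) · b^3) · b^3    [power of a quotient]
= ((((((c^2 / b^3)^4) / ((b^(-2))^4)) / ((c^4)^4)) · b) · b^3) · b^3    [power of a quotient]
= (((((((c^2)^4) / ((b^3)^4)) / ((b^(-2))^4)) / ((c^4)^4)) · b) · b^3) · b^3    [power of a quotient]
= (((((c^8 / ((b^3)^4)) / ((b^(-2))^4)) / ((c^4)^4)) · b) · b^3) · b^3    [power of a power]
= (((((c^8 / b^12) / ((b^(-2))^4)) / ((c^4)^4)) · b) · b^3) · b^3    [power of a power]
= (((((c^8 / b^12) / b^(-8)) / ((c^4)^4)) · b) · b^3) · b^3    [power of a power]
= (((((c^8 / b^12) / b^(-8)) / c^16) · b) · b^3) · b^3    [power of a power]
= b^3·c^(-8)    [quotient of powers; product of powers]

b^3·c^(-8)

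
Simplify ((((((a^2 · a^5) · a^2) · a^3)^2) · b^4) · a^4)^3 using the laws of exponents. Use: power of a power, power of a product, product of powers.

a^84b^12

((((((a^2 · a^5) · a^2) · a^3)^2) · b^4) · a^4)^3
= ((((((a^2 · a^5) · a^2) · a^3)^2) · b^4)^3) · ((a^4)^3)    [power of a product]
= ((((((a^2 · a^5) · a^2) · a^3)^2)^3) · ((b^4)^3)) · ((a^4)^3)    [power of a product]
= (((((a^2 · a^5) · a^2) · a^3)^6) · ((b^4)^3)) · ((a^4)^3)    [power of a power]
= (((((a^2 · a^5) · a^2)^6) · ((a^3)^6)) · ((b^4)^3)) · ((a^4)^3)    [power of a product]
= (((((a^2 · a^5)^6) · ((a^2)^6)) · ((a^3)^6)) · ((b^4)^3)) · ((a^4)^3)    [power of a product]
= ((((((a^2)^6) · ((a^5)^6)) · ((a^2)^6)) · ((a^3)^6)) · ((b^4)^3)) · ((a^4)^3)    [power of a product]
= ((((a^12 · ((a^5)^6)) · ((a^2)^6)) · ((a^3)^6)) · ((b^4)^3)) · ((a^4)^3)    [power of a power]
= ((((a^12 · a^30) · ((a^2)^6)) · ((a^3)^6)) · ((b^4)^3)) · ((a^4)^3)    [power of a power]
= (((a^42 · ((a^2)^6)) · ((a^3)^6)) · ((b^4)^3)) · ((a^4)^3)    [product of powers]
= (((a^42 · a^12) · ((a^3)^6)) · ((b^4)^3)) · ((a^4)^3)    [power of a power]
= ((a^54 · ((a^3)^6)) · ((b^4)^3)) · ((a^4)^3)    [product of powers]
= ((a^54 · a^18) · ((b^4)^3)) · ((a^4)^3)    [power of a power]
= (a^72 · ((b^4)^3)) · ((a^4)^3)    [product of powers]
= (a^72 · b^12) · ((a^4)^3)    [power of a power]
= (a^72 · b^12) · a^12    [power of a power]
= a^84b^12    [product of powers]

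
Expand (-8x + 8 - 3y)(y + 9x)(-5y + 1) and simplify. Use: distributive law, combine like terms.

175xy² - 395xy + 360x²y - 72x² - 43y² + 8y + 72x + 15y³

(-8x + 8 - 3y)(y + 9x)(-5y + 1)
= (-8xy - 72x² + 8y + 72x - 3y² - 27xy)(-5y + 1)    [distributive law]
= (-35xy - 72x² + 8y + 72x - 3y²)(-5y + 1)    [combine like terms]
= 175xy² - 35xy + 360x²y - 72x² - 40y² + 8y - 360xy + 72x + 15y³ - 3y²    [distributive law]
= 175xy² - 395xy + 360x²y - 72x² - 43y² + 8y + 72x + 15y³    [combine like terms]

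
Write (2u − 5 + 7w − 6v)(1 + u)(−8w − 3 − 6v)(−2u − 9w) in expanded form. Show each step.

(2u − 5 + 7w − 6v)(1 + u)(−8w − 3 − 6v)(−2u − 9w)
= (2u + 2u² − 5 − 5u + 7w + 7uw − 6v − 6uv)(−8w − 3 − 6v)(−2u − 9w)    [distributive law]
= (−3u + 2u² − 5 + 7w + 7uw − 6v − 6uv)(−8w − 3 − 6v)(−2u − 9w)    [combine like terms]
= (24uw + 9u + 18uv − 16u²w − 6u² − 12u²v + 40w + 15 + 30v − 56w² − 21w − 42vw − 56uw² − 21uw − 42uvw + 48vw + 18v + 36v² + 48uvw + 18uv + 36uv²)(−2u − 9w)    [distributive law]
= (3uw + 9u + 36uv − 16u²w − 6u² − 12u²v + 19w + 15 + 48v − 56w² + 6vw − 56uw² + 6uvw + 36v² + 36uv²)(−2u − 9w)    [combine like terms]
= −6u²w − 27uw² − 18u² − 81uw − 72u²v − 324uvw + 32u³w + 144u²w² + 12u³ + 54u²w + 24u³v + 108u²vw − 38uw − 171w² − 30u − 135w − 96uv − 432vw + 112uw² + 504w³ − 12uvw − 54vw² + 112u²w² + 504uw³ − 12u²vw − 54uvw² − 72uv² − 324v²w − 72u²v² − 324uv²w    [distributive law]
= 48u²w + 85uw² − 18u² − 119uw − 72u²v − 336uvw + 32u³w + 256u²w² + 12u³ + 24u³v + 96u²vw − 171w² − 30u − 135w − 96uv − 432vw + 504w³ − 54vw² + 504uw³ − 54uvw² − 72uv² − 324v²w − 72u²v² − 324uv²w    [combine like terms]

48u²w + 85uw² − 18u² − 119uw − 72u²v − 336uvw + 32u³w + 256u²w² + 12u³ + 24u³v + 96u²vw − 171w² − 30u − 135w − 96uv − 432vw + 504w³ − 54vw² + 504uw³ − 54uvw² − 72uv² − 324v²w − 72u²v² − 324uv²w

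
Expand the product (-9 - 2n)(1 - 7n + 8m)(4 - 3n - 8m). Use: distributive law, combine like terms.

-36 + 271n - 216m - 127n² - 336mn + 576m² - 42n³ - 64mn² + 128m²n

(-9 - 2n)(1 - 7n + 8m)(4 - 3n - 8m)
= (-9 + 63n - 72m - 2n + 14n² - 16mn)(4 - 3n - 8m)    [distributive law]
= (-9 + 61n - 72m + 14n² - 16mn)(4 - 3n - 8m)    [combine like terms]
= -36 + 27n + 72m + 244n - 183n² - 488mn - 288m + 216mn + 576m² + 56n² - 42n³ - 112mn² - 64mn + 48mn² + 128m²n    [distributive law]
= -36 + 271n - 216m - 127n² - 336mn + 576m² - 42n³ - 64mn² + 128m²n    [combine like terms]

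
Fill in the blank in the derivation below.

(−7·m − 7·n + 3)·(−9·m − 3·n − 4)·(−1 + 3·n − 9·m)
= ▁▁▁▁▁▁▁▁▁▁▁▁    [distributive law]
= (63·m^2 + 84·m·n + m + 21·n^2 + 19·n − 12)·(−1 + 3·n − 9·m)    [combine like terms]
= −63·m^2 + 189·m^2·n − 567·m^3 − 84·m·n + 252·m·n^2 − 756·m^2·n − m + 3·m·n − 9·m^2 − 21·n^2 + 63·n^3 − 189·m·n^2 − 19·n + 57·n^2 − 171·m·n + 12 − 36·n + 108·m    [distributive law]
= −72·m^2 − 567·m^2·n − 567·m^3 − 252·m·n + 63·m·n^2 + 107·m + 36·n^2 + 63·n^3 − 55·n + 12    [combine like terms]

By distributive law:

(63·m^2 + 21·m·n + 28·m + 63·m·n + 21·n^2 + 28·n − 27·m − 9·n − 12)·(−1 + 3·n − 9·m)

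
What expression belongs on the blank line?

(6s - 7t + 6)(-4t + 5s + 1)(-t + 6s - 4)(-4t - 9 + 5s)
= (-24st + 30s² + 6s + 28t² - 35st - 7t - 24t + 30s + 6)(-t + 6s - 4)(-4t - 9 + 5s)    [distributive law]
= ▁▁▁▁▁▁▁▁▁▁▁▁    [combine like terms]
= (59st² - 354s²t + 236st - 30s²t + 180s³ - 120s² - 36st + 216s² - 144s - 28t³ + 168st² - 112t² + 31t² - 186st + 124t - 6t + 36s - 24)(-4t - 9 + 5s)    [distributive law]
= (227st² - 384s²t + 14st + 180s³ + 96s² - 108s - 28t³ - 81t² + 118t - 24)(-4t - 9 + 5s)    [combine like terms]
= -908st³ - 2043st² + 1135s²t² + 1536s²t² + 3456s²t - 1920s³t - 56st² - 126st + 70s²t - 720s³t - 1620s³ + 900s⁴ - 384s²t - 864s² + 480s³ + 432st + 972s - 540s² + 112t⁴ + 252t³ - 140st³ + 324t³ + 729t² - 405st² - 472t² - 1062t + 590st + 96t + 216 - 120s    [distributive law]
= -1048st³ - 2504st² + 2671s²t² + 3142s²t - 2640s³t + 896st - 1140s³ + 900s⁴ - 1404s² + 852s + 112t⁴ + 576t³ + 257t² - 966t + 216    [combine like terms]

After combine like terms, the bracketed line is:

(-59st + 30s² + 36s + 28t² - 31t + 6)(-t + 6s - 4)(-4t - 9 + 5s)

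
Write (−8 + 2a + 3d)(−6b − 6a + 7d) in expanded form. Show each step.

48b + 48a − 56d − 12ab − 12a^2 − 4ad − 18bd + 21d^2

(−8 + 2a + 3d)(−6b − 6a + 7d)
= 48b + 48a − 56d − 12ab − 12a^2 + 14ad − 18bd − 18ad + 21d^2    [distributive law]
= 48b + 48a − 56d − 12ab − 12a^2 − 4ad − 18bd + 21d^2    [combine like terms]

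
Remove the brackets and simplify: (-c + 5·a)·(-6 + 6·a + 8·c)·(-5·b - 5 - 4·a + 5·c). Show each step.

-30·b·c - 30·c - 344·a·c + 70·c^2 - 170·a·b·c + 14·a^2·c + 202·a·c^2 + 40·b·c^2 - 40·c^3 + 150·a·b + 150·a - 30·a^2 - 150·a^2·b - 120·a^3

(-c + 5·a)·(-6 + 6·a + 8·c)·(-5·b - 5 - 4·a + 5·c)
= (6·c - 6·a·c - 8·c^2 - 30·a + 30·a^2 + 40·a·c)·(-5·b - 5 - 4·a + 5·c)    [distributive law]
= (6·c + 34·a·c - 8·c^2 - 30·a + 30·a^2)·(-5·b - 5 - 4·a + 5·c)    [combine like terms]
= -30·b·c - 30·c - 24·a·c + 30·c^2 - 170·a·b·c - 170·a·c - 136·a^2·c + 170·a·c^2 + 40·b·c^2 + 40·c^2 + 32·a·c^2 - 40·c^3 + 150·a·b + 150·a + 120·a^2 - 150·a·c - 150·a^2·b - 150·a^2 - 120·a^3 + 150·a^2·c    [distributive law]
= -30·b·c - 30·c - 344·a·c + 70·c^2 - 170·a·b·c + 14·a^2·c + 202·a·c^2 + 40·b·c^2 - 40·c^3 + 150·a·b + 150·a - 30·a^2 - 150·a^2·b - 120·a^3    [combine like terms]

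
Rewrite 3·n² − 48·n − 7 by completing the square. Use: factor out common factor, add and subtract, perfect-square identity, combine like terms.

3·n² − 48·n − 7
= 3(n² − 16·n) − 7    [factor out 3 from the n-terms]
= 3(n² − 16·n + 64 − 64) − 7    [add and subtract 64 inside the bracket]
= 3(n − 8)² − 192 − 7    [perfect-square identity]
= 3(n − 8)² − 199    [combine constants]

3(n − 8)² − 199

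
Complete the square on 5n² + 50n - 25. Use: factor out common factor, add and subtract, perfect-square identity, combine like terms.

5n² + 50n - 25
= 5(n² + 10n) - 25    [factor out 5 from the n-terms]
= 5(n² + 10n + 25 - 25) - 25    [add and subtract 25 inside the bracket]
= 5(n + 5)² - 125 - 25    [perfect-square identity]
= 5(n + 5)² - 150    [combine constants]

5(n + 5)² - 150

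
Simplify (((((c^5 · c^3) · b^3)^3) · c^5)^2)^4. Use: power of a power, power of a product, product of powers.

b^72c^232

(((((c^5 · c^3) · b^3)^3) · c^5)^2)^4
= ((((c^5 · c^3) · b^3)^3) · c^5)^8    [power of a power]
= ((((c^5 · c^3) · b^3)^3)^8) · ((c^5)^8)    [power of a product]
= (((c^5 · c^3) · b^3)^24) · ((c^5)^8)    [power of a power]
= (((c^5 · c^3)^24) · ((b^3)^24)) · ((c^5)^8)    [power of a product]
= ((((c^5)^24) · ((c^3)^24)) · ((b^3)^24)) · ((c^5)^8)    [power of a product]
= ((c^120 · ((c^3)^24)) · ((b^3)^24)) · ((c^5)^8)    [power of a power]
= ((c^120 · c^72) · ((b^3)^24)) · ((c^5)^8)    [power of a power]
= (c^192 · ((b^3)^24)) · ((c^5)^8)    [product of powers]
= (c^192 · b^72) · ((c^5)^8)    [power of a power]
= (c^192 · b^72) · c^40    [power of a power]
= b^72c^232    [product of powers]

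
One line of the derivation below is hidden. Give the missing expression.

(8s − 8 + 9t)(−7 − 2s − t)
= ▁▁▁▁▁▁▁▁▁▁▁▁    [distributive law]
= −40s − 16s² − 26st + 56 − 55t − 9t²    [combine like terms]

By distributive law:

−56s − 16s² − 8st + 56 + 16s + 8t − 63t − 18st − 9t²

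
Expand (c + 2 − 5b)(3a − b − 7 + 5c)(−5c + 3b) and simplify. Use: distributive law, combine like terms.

−15ac^2 + 84abc + 145bc^2 − 103b^2c − 15c^2 − 156bc − 25c^3 − 30ac + 18ab + 99b^2 + 70c − 42b − 45ab^2 + 15b^3

(c + 2 − 5b)(3a − b − 7 + 5c)(−5c + 3b)
= (3ac − bc − 7c + 5c^2 + 6a − 2b − 14 + 10c − 15ab + 5b^2 + 35b − 25bc)(−5c + 3b)    [distributive law]
= (3ac − 26bc + 3c + 5c^2 + 6a + 33b − 14 − 15ab + 5b^2)(−5c + 3b)    [combine like terms]
= −15ac^2 + 9abc + 130bc^2 − 78b^2c − 15c^2 + 9bc − 25c^3 + 15bc^2 − 30ac + 18ab − 165bc + 99b^2 + 70c − 42b + 75abc − 45ab^2 − 25b^2c + 15b^3    [distributive law]
= −15ac^2 + 84abc + 145bc^2 − 103b^2c − 15c^2 − 156bc − 25c^3 − 30ac + 18ab + 99b^2 + 70c − 42b − 45ab^2 + 15b^3    [combine like terms]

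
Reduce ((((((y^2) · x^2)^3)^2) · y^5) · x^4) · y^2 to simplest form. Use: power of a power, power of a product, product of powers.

((((((y^2) · x^2)^3)^2) · y^5) · x^4) · y^2
= (((((y^2) · x^2)^6) · y^5) · x^4) · y^2    [power of a power]
= (((((y^2)^6) · ((x^2)^6)) · y^5) · x^4) · y^2    [power of a product]
= ((((y^12) · ((x^2)^6)) · y^5) · x^4) · y^2    [power of a power]
= (((y^12 · x^12) · y^5) · x^4) · y^2    [power of a power]
= x^16y^19    [product of powers]

x^16y^19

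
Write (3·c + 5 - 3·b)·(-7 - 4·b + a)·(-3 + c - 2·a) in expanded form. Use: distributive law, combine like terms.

(3·c + 5 - 3·b)·(-7 - 4·b + a)·(-3 + c - 2·a)
= (-21·c - 12·b·c + 3·a·c - 35 - 20·b + 5·a + 21·b + 12·b^2 - 3·a·b)·(-3 + c - 2·a)    [distributive law]
= (-21·c - 12·b·c + 3·a·c - 35 + b + 5·a + 12·b^2 - 3·a·b)·(-3 + c - 2·a)    [combine like terms]
= 63·c - 21·c^2 + 42·a·c + 36·b·c - 12·b·c^2 + 24·a·b·c - 9·a·c + 3·a·c^2 - 6·a^2·c + 105 - 35·c + 70·a - 3·b + b·c - 2·a·b - 15·a + 5·a·c - 10·a^2 - 36·b^2 + 12·b^2·c - 24·a·b^2 + 9·a·b - 3·a·b·c + 6·a^2·b    [distributive law]
= 28·c - 21·c^2 + 38·a·c + 37·b·c - 12·b·c^2 + 21·a·b·c + 3·a·c^2 - 6·a^2·c + 105 + 55·a - 3·b + 7·a·b - 10·a^2 - 36·b^2 + 12·b^2·c - 24·a·b^2 + 6·a^2·b    [combine like terms]

28·c - 21·c^2 + 38·a·c + 37·b·c - 12·b·c^2 + 21·a·b·c + 3·a·c^2 - 6·a^2·c + 105 + 55·a - 3·b + 7·a·b - 10·a^2 - 36·b^2 + 12·b^2·c - 24·a·b^2 + 6·a^2·b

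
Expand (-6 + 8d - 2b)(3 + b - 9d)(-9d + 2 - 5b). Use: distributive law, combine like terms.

318d - 36 + 66b - 230bd + 56b^2 - 846d^2 + 126bd^2 - 112b^2d + 648d^3 + 10b^3

(-6 + 8d - 2b)(3 + b - 9d)(-9d + 2 - 5b)
= (-18 - 6b + 54d + 24d + 8bd - 72d^2 - 6b - 2b^2 + 18bd)(-9d + 2 - 5b)    [distributive law]
= (-18 - 12b + 78d + 26bd - 72d^2 - 2b^2)(-9d + 2 - 5b)    [combine like terms]
= 162d - 36 + 90b + 108bd - 24b + 60b^2 - 702d^2 + 156d - 390bd - 234bd^2 + 52bd - 130b^2d + 648d^3 - 144d^2 + 360bd^2 + 18b^2d - 4b^2 + 10b^3    [distributive law]
= 318d - 36 + 66b - 230bd + 56b^2 - 846d^2 + 126bd^2 - 112b^2d + 648d^3 + 10b^3    [combine like terms]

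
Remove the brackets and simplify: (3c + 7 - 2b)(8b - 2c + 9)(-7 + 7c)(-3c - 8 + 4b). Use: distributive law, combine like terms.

(3c + 7 - 2b)(8b - 2c + 9)(-7 + 7c)(-3c - 8 + 4b)
= (24bc - 6c^2 + 27c + 56b - 14c + 63 - 16b^2 + 4bc - 18b)(-7 + 7c)(-3c - 8 + 4b)    [distributive law]
= (28bc - 6c^2 + 13c + 38b + 63 - 16b^2)(-7 + 7c)(-3c - 8 + 4b)    [combine like terms]
= (-196bc + 196bc^2 + 42c^2 - 42c^3 - 91c + 91c^2 - 266b + 266bc - 441 + 441c + 112b^2 - 112b^2c)(-3c - 8 + 4b)    [distributive law]
= (70bc + 196bc^2 + 133c^2 - 42c^3 + 350c - 266b - 441 + 112b^2 - 112b^2c)(-3c - 8 + 4b)    [combine like terms]
= -210bc^2 - 560bc + 280b^2c - 588bc^3 - 1568bc^2 + 784b^2c^2 - 399c^3 - 1064c^2 + 532bc^2 + 126c^4 + 336c^3 - 168bc^3 - 1050c^2 - 2800c + 1400bc + 798bc + 2128b - 1064b^2 + 1323c + 3528 - 1764b - 336b^2c - 896b^2 + 448b^3 + 336b^2c^2 + 896b^2c - 448b^3c    [distributive law]
= -1246bc^2 + 1638bc + 840b^2c - 756bc^3 + 1120b^2c^2 - 63c^3 - 2114c^2 + 126c^4 - 1477c + 364b - 1960b^2 + 3528 + 448b^3 - 448b^3c    [combine like terms]

-1246bc^2 + 1638bc + 840b^2c - 756bc^3 + 1120b^2c^2 - 63c^3 - 2114c^2 + 126c^4 - 1477c + 364b - 1960b^2 + 3528 + 448b^3 - 448b^3c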